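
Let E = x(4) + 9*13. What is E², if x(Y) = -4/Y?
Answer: 13456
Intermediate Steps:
E = 116 (E = -4/4 + 9*13 = -4*¼ + 117 = -1 + 117 = 116)
E² = 116² = 13456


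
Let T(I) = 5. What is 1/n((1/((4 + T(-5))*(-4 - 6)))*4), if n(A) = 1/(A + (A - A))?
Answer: -2/45 ≈ -0.044444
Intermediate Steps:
n(A) = 1/A (n(A) = 1/(A + 0) = 1/A)
1/n((1/((4 + T(-5))*(-4 - 6)))*4) = 1/(1/((1/((4 + 5)*(-4 - 6)))*4)) = 1/(1/((1/(9*(-10)))*4)) = 1/(1/(((1/9)*(-1/10))*4)) = 1/(1/(-1/90*4)) = 1/(1/(-2/45)) = 1/(-45/2) = -2/45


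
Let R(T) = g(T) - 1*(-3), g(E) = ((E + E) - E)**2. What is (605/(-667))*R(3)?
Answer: -7260/667 ≈ -10.885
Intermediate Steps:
g(E) = E**2 (g(E) = (2*E - E)**2 = E**2)
R(T) = 3 + T**2 (R(T) = T**2 - 1*(-3) = T**2 + 3 = 3 + T**2)
(605/(-667))*R(3) = (605/(-667))*(3 + 3**2) = (605*(-1/667))*(3 + 9) = -605/667*12 = -7260/667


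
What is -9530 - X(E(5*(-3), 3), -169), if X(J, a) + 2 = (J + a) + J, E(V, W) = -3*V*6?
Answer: -9899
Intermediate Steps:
E(V, W) = -18*V
X(J, a) = -2 + a + 2*J (X(J, a) = -2 + ((J + a) + J) = -2 + (a + 2*J) = -2 + a + 2*J)
-9530 - X(E(5*(-3), 3), -169) = -9530 - (-2 - 169 + 2*(-90*(-3))) = -9530 - (-2 - 169 + 2*(-18*(-15))) = -9530 - (-2 - 169 + 2*270) = -9530 - (-2 - 169 + 540) = -9530 - 1*369 = -9530 - 369 = -9899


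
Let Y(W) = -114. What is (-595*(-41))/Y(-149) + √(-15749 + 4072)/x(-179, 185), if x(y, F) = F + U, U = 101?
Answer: -24395/114 + I*√11677/286 ≈ -213.99 + 0.37783*I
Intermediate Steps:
x(y, F) = 101 + F (x(y, F) = F + 101 = 101 + F)
(-595*(-41))/Y(-149) + √(-15749 + 4072)/x(-179, 185) = -595*(-41)/(-114) + √(-15749 + 4072)/(101 + 185) = 24395*(-1/114) + √(-11677)/286 = -24395/114 + (I*√11677)*(1/286) = -24395/114 + I*√11677/286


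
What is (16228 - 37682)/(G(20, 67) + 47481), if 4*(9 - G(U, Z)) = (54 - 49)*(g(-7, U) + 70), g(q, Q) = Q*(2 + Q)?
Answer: -42908/93705 ≈ -0.45791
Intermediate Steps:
G(U, Z) = -157/2 - 5*U*(2 + U)/4 (G(U, Z) = 9 - (54 - 49)*(U*(2 + U) + 70)/4 = 9 - 5*(70 + U*(2 + U))/4 = 9 - (350 + 5*U*(2 + U))/4 = 9 + (-175/2 - 5*U*(2 + U)/4) = -157/2 - 5*U*(2 + U)/4)
(16228 - 37682)/(G(20, 67) + 47481) = (16228 - 37682)/((-157/2 - 5/4*20*(2 + 20)) + 47481) = -21454/((-157/2 - 5/4*20*22) + 47481) = -21454/((-157/2 - 550) + 47481) = -21454/(-1257/2 + 47481) = -21454/93705/2 = -21454*2/93705 = -42908/93705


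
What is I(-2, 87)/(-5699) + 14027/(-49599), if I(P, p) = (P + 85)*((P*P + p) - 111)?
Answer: 2394467/282664701 ≈ 0.0084711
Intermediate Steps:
I(P, p) = (85 + P)*(-111 + p + P²) (I(P, p) = (85 + P)*((P² + p) - 111) = (85 + P)*((p + P²) - 111) = (85 + P)*(-111 + p + P²))
I(-2, 87)/(-5699) + 14027/(-49599) = (-9435 + (-2)³ - 111*(-2) + 85*87 + 85*(-2)² - 2*87)/(-5699) + 14027/(-49599) = (-9435 - 8 + 222 + 7395 + 85*4 - 174)*(-1/5699) + 14027*(-1/49599) = (-9435 - 8 + 222 + 7395 + 340 - 174)*(-1/5699) - 14027/49599 = -1660*(-1/5699) - 14027/49599 = 1660/5699 - 14027/49599 = 2394467/282664701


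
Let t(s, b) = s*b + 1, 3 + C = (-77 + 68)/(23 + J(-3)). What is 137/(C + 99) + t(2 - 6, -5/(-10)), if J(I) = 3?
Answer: 1075/2487 ≈ 0.43225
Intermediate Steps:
C = -87/26 (C = -3 + (-77 + 68)/(23 + 3) = -3 - 9/26 = -87/26 ≈ -3.3462)
t(s, b) = 1 + b*s (t(s, b) = b*s + 1 = 1 + b*s)
137/(C + 99) + t(2 - 6, -5/(-10)) = 137/(-87/26 + 99) + (1 + (-5/(-10))*(2 - 6)) = 137/(2487/26) + (1 - 5*(-⅒)*(-4)) = 137*(26/2487) + (1 + (½)*(-4)) = 3562/2487 + (1 - 2) = 3562/2487 - 1 = 1075/2487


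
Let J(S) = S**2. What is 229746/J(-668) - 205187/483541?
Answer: 9766123349/107883799592 ≈ 0.090524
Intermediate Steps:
229746/J(-668) - 205187/483541 = 229746/((-668)**2) - 205187/483541 = 229746/446224 - 205187*1/483541 = 229746*(1/446224) - 205187/483541 = 114873/223112 - 205187/483541 = 9766123349/107883799592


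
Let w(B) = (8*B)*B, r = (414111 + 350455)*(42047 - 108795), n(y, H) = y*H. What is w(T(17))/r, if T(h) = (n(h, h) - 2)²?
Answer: -165479321/155589181 ≈ -1.0636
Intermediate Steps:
n(y, H) = H*y
r = -51033251368 (r = 764566*(-66748) = -51033251368)
T(h) = (-2 + h²)² (T(h) = (h*h - 2)² = (h² - 2)² = (-2 + h²)²)
w(B) = 8*B²
w(T(17))/r = (8*((-2 + 17²)²)²)/(-51033251368) = (8*((-2 + 289)²)²)*(-1/51033251368) = (8*(287²)²)*(-1/51033251368) = (8*82369²)*(-1/51033251368) = (8*6784652161)*(-1/51033251368) = 54277217288*(-1/51033251368) = -165479321/155589181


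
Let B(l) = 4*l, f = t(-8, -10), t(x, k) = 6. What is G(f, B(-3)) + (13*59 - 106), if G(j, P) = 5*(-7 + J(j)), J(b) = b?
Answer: 656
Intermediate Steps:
f = 6
G(j, P) = -35 + 5*j (G(j, P) = 5*(-7 + j) = -35 + 5*j)
G(f, B(-3)) + (13*59 - 106) = (-35 + 5*6) + (13*59 - 106) = (-35 + 30) + (767 - 106) = -5 + 661 = 656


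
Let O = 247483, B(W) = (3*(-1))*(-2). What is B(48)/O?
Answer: 6/247483 ≈ 2.4244e-5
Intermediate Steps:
B(W) = 6 (B(W) = -3*(-2) = 6)
B(48)/O = 6/247483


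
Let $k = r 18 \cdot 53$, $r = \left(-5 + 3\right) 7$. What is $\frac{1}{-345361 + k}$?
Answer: $- \frac{1}{358717} \approx -2.7877 \cdot 10^{-6}$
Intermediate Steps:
$r = -14$ ($r = \left(-2\right) 7 = -14$)
$k = -13356$ ($k = - 14 \cdot 18 \cdot 53 = \left(-14\right) 954 = -13356$)
$\frac{1}{-345361 + k} = \frac{1}{-345361 - 13356} = \frac{1}{-358717} = - \frac{1}{358717}$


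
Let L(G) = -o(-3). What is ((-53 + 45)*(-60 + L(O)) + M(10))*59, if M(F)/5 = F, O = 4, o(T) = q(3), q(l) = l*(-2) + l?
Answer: 29854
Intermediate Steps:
q(l) = -l (q(l) = -2*l + l = -l)
o(T) = -3 (o(T) = -1*3 = -3)
M(F) = 5*F
L(G) = 3 (L(G) = -1*(-3) = 3)
((-53 + 45)*(-60 + L(O)) + M(10))*59 = ((-53 + 45)*(-60 + 3) + 5*10)*59 = (-8*(-57) + 50)*59 = (456 + 50)*59 = 506*59 = 29854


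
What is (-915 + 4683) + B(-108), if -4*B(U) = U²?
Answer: 852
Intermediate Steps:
B(U) = -U²/4
(-915 + 4683) + B(-108) = (-915 + 4683) - ¼*(-108)² = 3768 - ¼*11664 = 3768 - 2916 = 852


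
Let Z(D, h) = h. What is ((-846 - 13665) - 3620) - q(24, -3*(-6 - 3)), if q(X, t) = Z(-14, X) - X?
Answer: -18131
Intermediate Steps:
q(X, t) = 0 (q(X, t) = X - X = 0)
((-846 - 13665) - 3620) - q(24, -3*(-6 - 3)) = ((-846 - 13665) - 3620) - 1*0 = (-14511 - 3620) + 0 = -18131 + 0 = -18131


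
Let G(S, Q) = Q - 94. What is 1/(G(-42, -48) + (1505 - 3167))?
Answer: -1/1804 ≈ -0.00055432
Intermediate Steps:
G(S, Q) = -94 + Q
1/(G(-42, -48) + (1505 - 3167)) = 1/((-94 - 48) + (1505 - 3167)) = 1/(-142 - 1662) = 1/(-1804) = -1/1804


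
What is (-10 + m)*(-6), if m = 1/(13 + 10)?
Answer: 1374/23 ≈ 59.739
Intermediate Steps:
m = 1/23 ≈ 0.043478
(-10 + m)*(-6) = (-10 + 1/23)*(-6) = -229/23*(-6) = 1374/23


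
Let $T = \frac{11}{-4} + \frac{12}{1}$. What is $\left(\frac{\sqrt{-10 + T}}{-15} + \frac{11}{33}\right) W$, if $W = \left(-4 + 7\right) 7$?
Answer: $7 - \frac{7 i \sqrt{3}}{10} \approx 7.0 - 1.2124 i$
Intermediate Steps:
$T = \frac{37}{4}$ ($T = 11 \left(- \frac{1}{4}\right) + 12 \cdot 1 = - \frac{11}{4} + 12 = \frac{37}{4} \approx 9.25$)
$W = 21$ ($W = 3 \cdot 7 = 21$)
$\left(\frac{\sqrt{-10 + T}}{-15} + \frac{11}{33}\right) W = \left(\frac{\sqrt{-10 + \frac{37}{4}}}{-15} + \frac{11}{33}\right) 21 = \left(\sqrt{- \frac{3}{4}} \left(- \frac{1}{15}\right) + 11 \cdot \frac{1}{33}\right) 21 = \left(\frac{i \sqrt{3}}{2} \left(- \frac{1}{15}\right) + \frac{1}{3}\right) 21 = \left(- \frac{i \sqrt{3}}{30} + \frac{1}{3}\right) 21 = \left(\frac{1}{3} - \frac{i \sqrt{3}}{30}\right) 21 = 7 - \frac{7 i \sqrt{3}}{10}$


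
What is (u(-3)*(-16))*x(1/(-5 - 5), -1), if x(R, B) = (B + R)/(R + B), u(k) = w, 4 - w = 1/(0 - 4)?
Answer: -68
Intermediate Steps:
w = 17/4 (w = 4 - 1/(0 - 4) = 4 - 1/(-4) = 4 - 1*(-1/4) = 4 + 1/4 = 17/4 ≈ 4.2500)
u(k) = 17/4
x(R, B) = 1 (x(R, B) = (B + R)/(B + R) = 1)
(u(-3)*(-16))*x(1/(-5 - 5), -1) = ((17/4)*(-16))*1 = -68*1 = -68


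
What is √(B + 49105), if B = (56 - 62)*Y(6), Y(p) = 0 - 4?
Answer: √49129 ≈ 221.65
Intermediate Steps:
Y(p) = -4
B = 24 (B = (56 - 62)*(-4) = -6*(-4) = 24)
√(B + 49105) = √(24 + 49105) = √49129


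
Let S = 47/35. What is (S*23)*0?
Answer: 0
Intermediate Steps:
S = 47/35 (S = 47*(1/35) = 47/35 ≈ 1.3429)
(S*23)*0 = ((47/35)*23)*0 = (1081/35)*0 = 0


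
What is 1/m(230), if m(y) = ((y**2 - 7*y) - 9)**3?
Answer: 1/134855746221041 ≈ 7.4153e-15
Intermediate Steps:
m(y) = (-9 + y**2 - 7*y)**3
1/m(230) = 1/(-(9 - 1*230**2 + 7*230)**3) = 1/(-(9 - 1*52900 + 1610)**3) = 1/(-(9 - 52900 + 1610)**3) = 1/(-1*(-51281)**3) = 1/(-1*(-134855746221041)) = 1/134855746221041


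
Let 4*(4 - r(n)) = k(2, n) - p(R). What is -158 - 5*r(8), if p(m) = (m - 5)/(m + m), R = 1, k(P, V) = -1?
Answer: -707/4 ≈ -176.75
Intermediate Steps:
p(m) = (-5 + m)/(2*m) (p(m) = (-5 + m)/((2*m)) = (-5 + m)*(1/(2*m)) = (-5 + m)/(2*m))
r(n) = 15/4 (r(n) = 4 - (-1 - (-5 + 1)/(2*1))/4 = 4 - (-1 - (-4)/2)/4 = 4 - (-1 - 1*(-2))/4 = 4 - (-1 + 2)/4 = 4 - ¼*1 = 4 - ¼ = 15/4)
-158 - 5*r(8) = -158 - 5*15/4 = -158 - 75/4 = -707/4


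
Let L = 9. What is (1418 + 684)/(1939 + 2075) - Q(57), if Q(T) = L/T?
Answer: 13948/38133 ≈ 0.36577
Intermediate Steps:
Q(T) = 9/T
(1418 + 684)/(1939 + 2075) - Q(57) = (1418 + 684)/(1939 + 2075) - 9/57 = 2102/4014 - 9/57 = 2102*(1/4014) - 1*3/19 = 1051/2007 - 3/19 = 13948/38133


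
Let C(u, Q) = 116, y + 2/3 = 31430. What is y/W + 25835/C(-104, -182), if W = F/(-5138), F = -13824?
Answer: 447404933/37584 ≈ 11904.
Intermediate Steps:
y = 94288/3 (y = -2/3 + 31430 = 94288/3 ≈ 31429.)
W = 6912/2569 (W = -13824/(-5138) = -13824*(-1/5138) = 6912/2569 ≈ 2.6905)
y/W + 25835/C(-104, -182) = 94288/(3*(6912/2569)) + 25835/116 = (94288/3)*(2569/6912) + 25835*(1/116) = 15139117/1296 + 25835/116 = 447404933/37584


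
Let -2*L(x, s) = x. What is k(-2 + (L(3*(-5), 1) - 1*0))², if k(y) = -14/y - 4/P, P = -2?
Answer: 36/121 ≈ 0.29752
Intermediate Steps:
L(x, s) = -x/2
k(y) = 2 - 14/y (k(y) = -14/y - 4/(-2) = -14/y - 4*(-½) = -14/y + 2 = 2 - 14/y)
k(-2 + (L(3*(-5), 1) - 1*0))² = (2 - 14/(-2 + (-3*(-5)/2 - 1*0)))² = (2 - 14/(-2 + (-½*(-15) + 0)))² = (2 - 14/(-2 + (15/2 + 0)))² = (2 - 14/(-2 + 15/2))² = (2 - 14/11/2)² = (2 - 14*2/11)² = (2 - 28/11)² = (-6/11)² = 36/121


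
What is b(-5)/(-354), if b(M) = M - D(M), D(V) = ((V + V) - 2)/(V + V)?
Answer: 31/1770 ≈ 0.017514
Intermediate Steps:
D(V) = (-2 + 2*V)/(2*V) (D(V) = (2*V - 2)/((2*V)) = (-2 + 2*V)*(1/(2*V)) = (-2 + 2*V)/(2*V))
b(M) = M - (-1 + M)/M
b(-5)/(-354) = (-1 - 5 + 1/(-5))/(-354) = (-1 - 5 - ⅕)*(-1/354) = -31/5*(-1/354) = 31/1770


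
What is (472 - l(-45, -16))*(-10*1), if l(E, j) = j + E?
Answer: -5330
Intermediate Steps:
l(E, j) = E + j
(472 - l(-45, -16))*(-10*1) = (472 - (-45 - 16))*(-10*1) = (472 - 1*(-61))*(-10) = (472 + 61)*(-10) = 533*(-10) = -5330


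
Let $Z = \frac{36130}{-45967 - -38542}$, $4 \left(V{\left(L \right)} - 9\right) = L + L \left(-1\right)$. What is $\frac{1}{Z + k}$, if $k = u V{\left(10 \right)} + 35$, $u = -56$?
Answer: $- \frac{1485}{703691} \approx -0.0021103$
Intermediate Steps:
$V{\left(L \right)} = 9$ ($V{\left(L \right)} = 9 + \frac{L + L \left(-1\right)}{4} = 9 + \frac{L - L}{4} = 9 + \frac{1}{4} \cdot 0 = 9 + 0 = 9$)
$Z = - \frac{7226}{1485}$ ($Z = \frac{36130}{-45967 + 38542} = \frac{36130}{-7425} = 36130 \left(- \frac{1}{7425}\right) = - \frac{7226}{1485} \approx -4.866$)
$k = -469$ ($k = \left(-56\right) 9 + 35 = -504 + 35 = -469$)
$\frac{1}{Z + k} = \frac{1}{- \frac{7226}{1485} - 469} = \frac{1}{- \frac{703691}{1485}} = - \frac{1485}{703691}$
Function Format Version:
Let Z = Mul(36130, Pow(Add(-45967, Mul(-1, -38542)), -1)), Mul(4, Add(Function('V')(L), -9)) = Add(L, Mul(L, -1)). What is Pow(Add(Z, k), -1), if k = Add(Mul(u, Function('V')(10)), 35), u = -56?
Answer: Rational(-1485, 703691) ≈ -0.0021103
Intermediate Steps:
Function('V')(L) = 9 (Function('V')(L) = Add(9, Mul(Rational(1, 4), Add(L, Mul(L, -1)))) = Add(9, Mul(Rational(1, 4), Add(L, Mul(-1, L)))) = Add(9, Mul(Rational(1, 4), 0)) = Add(9, 0) = 9)
Z = Rational(-7226, 1485) (Z = Mul(36130, Pow(Add(-45967, 38542), -1)) = Mul(36130, Pow(-7425, -1)) = Mul(36130, Rational(-1, 7425)) = Rational(-7226, 1485) ≈ -4.8660)
k = -469 (k = Add(Mul(-56, 9), 35) = Add(-504, 35) = -469)
Pow(Add(Z, k), -1) = Pow(Add(Rational(-7226, 1485), -469), -1) = Pow(Rational(-703691, 1485), -1) = Rational(-1485, 703691)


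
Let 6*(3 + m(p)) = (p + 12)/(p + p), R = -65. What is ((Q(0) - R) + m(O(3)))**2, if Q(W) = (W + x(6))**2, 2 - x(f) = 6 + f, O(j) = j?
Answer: 3798601/144 ≈ 26379.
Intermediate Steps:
x(f) = -4 - f (x(f) = 2 - (6 + f) = 2 + (-6 - f) = -4 - f)
Q(W) = (-10 + W)**2 (Q(W) = (W + (-4 - 1*6))**2 = (W + (-4 - 6))**2 = (W - 10)**2 = (-10 + W)**2)
m(p) = -3 + (12 + p)/(12*p) (m(p) = -3 + ((p + 12)/(p + p))/6 = -3 + ((12 + p)/((2*p)))/6 = -3 + ((12 + p)*(1/(2*p)))/6 = -3 + ((12 + p)/(2*p))/6 = -3 + (12 + p)/(12*p))
((Q(0) - R) + m(O(3)))**2 = (((-10 + 0)**2 - 1*(-65)) + (-35/12 + 1/3))**2 = (((-10)**2 + 65) + (-35/12 + 1/3))**2 = ((100 + 65) - 31/12)**2 = (165 - 31/12)**2 = (1949/12)**2 = 3798601/144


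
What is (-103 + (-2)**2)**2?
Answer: 9801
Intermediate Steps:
(-103 + (-2)**2)**2 = (-103 + 4)**2 = (-99)**2 = 9801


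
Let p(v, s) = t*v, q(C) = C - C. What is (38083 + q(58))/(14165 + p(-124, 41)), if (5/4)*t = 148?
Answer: -190415/2583 ≈ -73.719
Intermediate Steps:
t = 592/5 (t = (4/5)*148 = 592/5 ≈ 118.40)
q(C) = 0
p(v, s) = 592*v/5
(38083 + q(58))/(14165 + p(-124, 41)) = (38083 + 0)/(14165 + (592/5)*(-124)) = 38083/(14165 - 73408/5) = 38083/(-2583/5) = 38083*(-5/2583) = -190415/2583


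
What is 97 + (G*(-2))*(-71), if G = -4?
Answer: -471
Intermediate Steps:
97 + (G*(-2))*(-71) = 97 - 4*(-2)*(-71) = 97 + 8*(-71) = 97 - 568 = -471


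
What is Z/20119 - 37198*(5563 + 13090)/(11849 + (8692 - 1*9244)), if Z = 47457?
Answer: -1269010765387/20662213 ≈ -61417.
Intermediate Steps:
Z/20119 - 37198*(5563 + 13090)/(11849 + (8692 - 1*9244)) = 47457/20119 - 37198*(5563 + 13090)/(11849 + (8692 - 1*9244)) = 47457*(1/20119) - 37198*18653/(11849 + (8692 - 9244)) = 47457/20119 - 37198*18653/(11849 - 552) = 47457/20119 - 37198/(11297*(1/18653)) = 47457/20119 - 37198/11297/18653 = 47457/20119 - 37198*18653/11297 = 47457/20119 - 693854294/11297 = -1269010765387/20662213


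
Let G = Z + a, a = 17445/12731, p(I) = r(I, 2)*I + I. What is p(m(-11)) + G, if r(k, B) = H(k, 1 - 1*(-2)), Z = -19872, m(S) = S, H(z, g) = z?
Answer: -251572577/12731 ≈ -19761.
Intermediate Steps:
r(k, B) = k
p(I) = I + I**2 (p(I) = I*I + I = I**2 + I = I + I**2)
a = 17445/12731 (a = 17445*(1/12731) = 17445/12731 ≈ 1.3703)
G = -252972987/12731 (G = -19872 + 17445/12731 = -252972987/12731 ≈ -19871.)
p(m(-11)) + G = -11*(1 - 11) - 252972987/12731 = -11*(-10) - 252972987/12731 = 110 - 252972987/12731 = -251572577/12731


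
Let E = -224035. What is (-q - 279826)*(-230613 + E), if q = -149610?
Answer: 59202443968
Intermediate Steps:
(-q - 279826)*(-230613 + E) = (-1*(-149610) - 279826)*(-230613 - 224035) = (149610 - 279826)*(-454648) = -130216*(-454648) = 59202443968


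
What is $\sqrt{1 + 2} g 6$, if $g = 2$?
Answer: $12 \sqrt{3} \approx 20.785$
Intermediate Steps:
$\sqrt{1 + 2} g 6 = \sqrt{1 + 2} \cdot 2 \cdot 6 = \sqrt{3} \cdot 2 \cdot 6 = 2 \sqrt{3} \cdot 6 = 12 \sqrt{3}$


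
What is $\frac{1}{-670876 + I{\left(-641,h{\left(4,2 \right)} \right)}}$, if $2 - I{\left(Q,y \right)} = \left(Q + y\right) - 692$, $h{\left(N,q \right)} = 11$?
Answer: $- \frac{1}{669552} \approx -1.4935 \cdot 10^{-6}$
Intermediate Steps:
$I{\left(Q,y \right)} = 694 - Q - y$ ($I{\left(Q,y \right)} = 2 - \left(\left(Q + y\right) - 692\right) = 2 - \left(-692 + Q + y\right) = 694 - Q - y$)
$\frac{1}{-670876 + I{\left(-641,h{\left(4,2 \right)} \right)}} = \frac{1}{-670876 - -1324} = \frac{1}{-670876 + \left(694 + 641 - 11\right)} = \frac{1}{-670876 + 1324} = \frac{1}{-669552} = - \frac{1}{669552}$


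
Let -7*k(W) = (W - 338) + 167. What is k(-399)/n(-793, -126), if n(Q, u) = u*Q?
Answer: 95/116571 ≈ 0.00081495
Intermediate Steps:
n(Q, u) = Q*u
k(W) = 171/7 - W/7 (k(W) = -((W - 338) + 167)/7 = -((-338 + W) + 167)/7 = -(-171 + W)/7 = 171/7 - W/7)
k(-399)/n(-793, -126) = (171/7 - 1/7*(-399))/((-793*(-126))) = (171/7 + 57)/99918 = (570/7)*(1/99918) = 95/116571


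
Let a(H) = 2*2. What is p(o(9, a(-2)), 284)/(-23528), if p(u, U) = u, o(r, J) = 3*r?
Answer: -27/23528 ≈ -0.0011476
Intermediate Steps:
a(H) = 4
p(o(9, a(-2)), 284)/(-23528) = (3*9)/(-23528) = 27*(-1/23528) = -27/23528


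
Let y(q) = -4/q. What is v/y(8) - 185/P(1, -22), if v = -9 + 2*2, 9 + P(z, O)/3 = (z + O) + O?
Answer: 1745/156 ≈ 11.186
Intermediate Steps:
P(z, O) = -27 + 3*z + 6*O (P(z, O) = -27 + 3*((z + O) + O) = -27 + 3*((O + z) + O) = -27 + 3*(z + 2*O) = -27 + (3*z + 6*O) = -27 + 3*z + 6*O)
v = -5 (v = -9 + 4 = -5)
v/y(8) - 185/P(1, -22) = -5/((-4/8)) - 185/(-27 + 3*1 + 6*(-22)) = -5/((-4*1/8)) - 185/(-27 + 3 - 132) = -5/(-1/2) - 185/(-156) = -5*(-2) - 185*(-1/156) = 10 + 185/156 = 1745/156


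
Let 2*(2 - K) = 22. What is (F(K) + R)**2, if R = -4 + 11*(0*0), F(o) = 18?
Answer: 196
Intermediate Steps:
K = -9 (K = 2 - 1/2*22 = 2 - 11 = -9)
R = -4 (R = -4 + 11*0 = -4 + 0 = -4)
(F(K) + R)**2 = (18 - 4)**2 = 14**2 = 196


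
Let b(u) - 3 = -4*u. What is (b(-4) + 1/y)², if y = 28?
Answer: 284089/784 ≈ 362.36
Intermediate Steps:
b(u) = 3 - 4*u
(b(-4) + 1/y)² = ((3 - 4*(-4)) + 1/28)² = ((3 + 16) + 1/28)² = (19 + 1/28)² = (533/28)² = 284089/784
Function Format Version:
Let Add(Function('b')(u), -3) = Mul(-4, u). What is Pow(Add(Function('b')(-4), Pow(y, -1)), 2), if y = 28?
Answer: Rational(284089, 784) ≈ 362.36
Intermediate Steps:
Function('b')(u) = Add(3, Mul(-4, u))
Pow(Add(Function('b')(-4), Pow(y, -1)), 2) = Pow(Add(Add(3, Mul(-4, -4)), Pow(28, -1)), 2) = Pow(Add(Add(3, 16), Rational(1, 28)), 2) = Pow(Add(19, Rational(1, 28)), 2) = Pow(Rational(533, 28), 2) = Rational(284089, 784)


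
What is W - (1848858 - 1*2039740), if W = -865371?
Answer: -674489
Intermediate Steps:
W - (1848858 - 1*2039740) = -865371 - (1848858 - 1*2039740) = -865371 - (1848858 - 2039740) = -865371 - 1*(-190882) = -865371 + 190882 = -674489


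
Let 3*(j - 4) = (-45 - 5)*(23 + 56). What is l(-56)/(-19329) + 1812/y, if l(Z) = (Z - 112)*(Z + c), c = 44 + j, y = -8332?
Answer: -472315189/40262307 ≈ -11.731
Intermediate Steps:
j = -3938/3 (j = 4 + ((-45 - 5)*(23 + 56))/3 = 4 + (-50*79)/3 = 4 + (⅓)*(-3950) = 4 - 3950/3 = -3938/3 ≈ -1312.7)
c = -3806/3 (c = 44 - 3938/3 = -3806/3 ≈ -1268.7)
l(Z) = (-112 + Z)*(-3806/3 + Z) (l(Z) = (Z - 112)*(Z - 3806/3) = (-112 + Z)*(-3806/3 + Z))
l(-56)/(-19329) + 1812/y = (426272/3 + (-56)² - 4142/3*(-56))/(-19329) + 1812/(-8332) = (426272/3 + 3136 + 231952/3)*(-1/19329) + 1812*(-1/8332) = 222544*(-1/19329) - 453/2083 = -222544/19329 - 453/2083 = -472315189/40262307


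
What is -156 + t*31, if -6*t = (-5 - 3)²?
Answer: -1460/3 ≈ -486.67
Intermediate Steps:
t = -32/3 (t = -(-5 - 3)²/6 = -⅙*(-8)² = -⅙*64 = -32/3 ≈ -10.667)
-156 + t*31 = -156 - 32/3*31 = -156 - 992/3 = -1460/3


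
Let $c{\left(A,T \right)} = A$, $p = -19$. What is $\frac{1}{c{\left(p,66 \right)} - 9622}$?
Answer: $- \frac{1}{9641} \approx -0.00010372$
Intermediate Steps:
$\frac{1}{c{\left(p,66 \right)} - 9622} = \frac{1}{-19 - 9622} = \frac{1}{-9641} = - \frac{1}{9641}$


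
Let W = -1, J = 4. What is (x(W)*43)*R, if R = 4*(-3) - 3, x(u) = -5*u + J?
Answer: -5805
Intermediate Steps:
x(u) = 4 - 5*u (x(u) = -5*u + 4 = 4 - 5*u)
R = -15 (R = -12 - 3 = -15)
(x(W)*43)*R = ((4 - 5*(-1))*43)*(-15) = ((4 + 5)*43)*(-15) = (9*43)*(-15) = 387*(-15) = -5805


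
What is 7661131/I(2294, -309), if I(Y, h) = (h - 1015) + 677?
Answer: -7661131/647 ≈ -11841.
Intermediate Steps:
I(Y, h) = -338 + h (I(Y, h) = (-1015 + h) + 677 = -338 + h)
7661131/I(2294, -309) = 7661131/(-338 - 309) = 7661131/(-647) = 7661131*(-1/647) = -7661131/647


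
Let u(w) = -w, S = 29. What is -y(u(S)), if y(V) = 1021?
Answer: -1021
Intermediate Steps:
-y(u(S)) = -1*1021 = -1021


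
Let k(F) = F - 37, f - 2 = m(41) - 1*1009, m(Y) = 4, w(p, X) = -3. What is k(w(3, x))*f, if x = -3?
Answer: 40120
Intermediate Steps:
f = -1003 (f = 2 + (4 - 1*1009) = 2 + (4 - 1009) = 2 - 1005 = -1003)
k(F) = -37 + F
k(w(3, x))*f = (-37 - 3)*(-1003) = -40*(-1003) = 40120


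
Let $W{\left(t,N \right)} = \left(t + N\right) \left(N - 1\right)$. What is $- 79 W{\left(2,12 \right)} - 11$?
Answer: $-12177$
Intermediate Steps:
$W{\left(t,N \right)} = \left(-1 + N\right) \left(N + t\right)$ ($W{\left(t,N \right)} = \left(N + t\right) \left(-1 + N\right) = \left(-1 + N\right) \left(N + t\right)$)
$- 79 W{\left(2,12 \right)} - 11 = - 79 \left(12^{2} - 12 - 2 + 12 \cdot 2\right) - 11 = - 79 \left(144 - 12 - 2 + 24\right) - 11 = \left(-79\right) 154 - 11 = -12166 - 11 = -12177$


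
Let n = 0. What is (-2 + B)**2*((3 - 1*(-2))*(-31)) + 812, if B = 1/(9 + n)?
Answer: 20977/81 ≈ 258.98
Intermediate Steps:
B = 1/9 (B = 1/(9 + 0) = 1/9 ≈ 0.11111)
(-2 + B)**2*((3 - 1*(-2))*(-31)) + 812 = (-2 + 1/9)**2*((3 - 1*(-2))*(-31)) + 812 = (-17/9)**2*((3 + 2)*(-31)) + 812 = 289*(5*(-31))/81 + 812 = (289/81)*(-155) + 812 = -44795/81 + 812 = 20977/81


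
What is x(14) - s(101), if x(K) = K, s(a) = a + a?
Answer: -188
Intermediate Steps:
s(a) = 2*a
x(14) - s(101) = 14 - 2*101 = 14 - 1*202 = 14 - 202 = -188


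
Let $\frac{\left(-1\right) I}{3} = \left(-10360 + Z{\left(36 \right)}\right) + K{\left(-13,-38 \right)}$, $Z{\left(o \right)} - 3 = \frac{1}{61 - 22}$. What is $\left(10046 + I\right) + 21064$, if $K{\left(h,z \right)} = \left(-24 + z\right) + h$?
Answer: $\frac{811277}{13} \approx 62406.0$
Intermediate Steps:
$K{\left(h,z \right)} = -24 + h + z$
$Z{\left(o \right)} = \frac{118}{39}$ ($Z{\left(o \right)} = 3 + \frac{1}{61 - 22} = 3 + \frac{1}{39} = \frac{118}{39}$)
$I = \frac{406847}{13}$ ($I = - 3 \left(\left(-10360 + \frac{118}{39}\right) - 75\right) = - 3 \left(- \frac{403922}{39} - 75\right) = \left(-3\right) \left(- \frac{406847}{39}\right) = \frac{406847}{13} \approx 31296.0$)
$\left(10046 + I\right) + 21064 = \left(10046 + \frac{406847}{13}\right) + 21064 = \frac{537445}{13} + 21064 = \frac{811277}{13}$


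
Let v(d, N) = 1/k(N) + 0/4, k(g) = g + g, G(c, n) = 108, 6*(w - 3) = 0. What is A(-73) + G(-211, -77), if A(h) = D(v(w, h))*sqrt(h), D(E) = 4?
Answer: 108 + 4*I*sqrt(73) ≈ 108.0 + 34.176*I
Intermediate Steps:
w = 3 (w = 3 + (1/6)*0 = 3 + 0 = 3)
k(g) = 2*g
v(d, N) = 1/(2*N) (v(d, N) = 1/(2*N) + 0/4 = 1*(1/(2*N)) + 0*(1/4) = 1/(2*N) + 0 = 1/(2*N))
A(h) = 4*sqrt(h)
A(-73) + G(-211, -77) = 4*sqrt(-73) + 108 = 4*(I*sqrt(73)) + 108 = 4*I*sqrt(73) + 108 = 108 + 4*I*sqrt(73)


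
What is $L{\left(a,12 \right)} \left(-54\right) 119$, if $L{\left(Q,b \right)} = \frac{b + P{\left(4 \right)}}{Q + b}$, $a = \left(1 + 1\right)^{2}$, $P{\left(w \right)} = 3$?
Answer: $- \frac{48195}{8} \approx -6024.4$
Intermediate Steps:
$a = 4$ ($a = 2^{2} = 4$)
$L{\left(Q,b \right)} = \frac{3 + b}{Q + b}$ ($L{\left(Q,b \right)} = \frac{b + 3}{Q + b} = \frac{3 + b}{Q + b}$)
$L{\left(a,12 \right)} \left(-54\right) 119 = \frac{3 + 12}{4 + 12} \left(-54\right) 119 = \frac{1}{16} \cdot 15 \left(-54\right) 119 = \frac{15}{16} \left(-54\right) 119 = \left(- \frac{405}{8}\right) 119 = - \frac{48195}{8}$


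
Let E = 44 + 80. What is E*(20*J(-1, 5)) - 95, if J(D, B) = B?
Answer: 12305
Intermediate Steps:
E = 124
E*(20*J(-1, 5)) - 95 = 124*(20*5) - 95 = 124*100 - 95 = 12400 - 95 = 12305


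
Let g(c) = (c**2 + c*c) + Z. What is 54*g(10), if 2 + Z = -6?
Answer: 10368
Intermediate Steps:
Z = -8 (Z = -2 - 6 = -8)
g(c) = -8 + 2*c**2 (g(c) = (c**2 + c*c) - 8 = (c**2 + c**2) - 8 = 2*c**2 - 8 = -8 + 2*c**2)
54*g(10) = 54*(-8 + 2*10**2) = 54*(-8 + 2*100) = 54*(-8 + 200) = 54*192 = 10368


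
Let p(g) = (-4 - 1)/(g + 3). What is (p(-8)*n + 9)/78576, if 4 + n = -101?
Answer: -2/1637 ≈ -0.0012217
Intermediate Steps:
n = -105 (n = -4 - 101 = -105)
p(g) = -5/(3 + g)
(p(-8)*n + 9)/78576 = (-5/(3 - 8)*(-105) + 9)/78576 = (-5/(-5)*(-105) + 9)*(1/78576) = (-5*(-1/5)*(-105) + 9)*(1/78576) = (1*(-105) + 9)*(1/78576) = (-105 + 9)*(1/78576) = -96*1/78576 = -2/1637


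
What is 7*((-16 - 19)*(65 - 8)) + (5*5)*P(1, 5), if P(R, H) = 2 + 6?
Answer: -13765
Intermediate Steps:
P(R, H) = 8
7*((-16 - 19)*(65 - 8)) + (5*5)*P(1, 5) = 7*((-16 - 19)*(65 - 8)) + (5*5)*8 = 7*(-35*57) + 25*8 = 7*(-1995) + 200 = -13965 + 200 = -13765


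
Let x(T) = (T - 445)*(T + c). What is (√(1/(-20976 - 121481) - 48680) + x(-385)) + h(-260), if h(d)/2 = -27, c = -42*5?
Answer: 493796 + I*√987911766751777/142457 ≈ 4.938e+5 + 220.64*I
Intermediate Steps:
c = -210
h(d) = -54 (h(d) = 2*(-27) = -54)
x(T) = (-445 + T)*(-210 + T) (x(T) = (T - 445)*(T - 210) = (-445 + T)*(-210 + T))
(√(1/(-20976 - 121481) - 48680) + x(-385)) + h(-260) = (√(1/(-20976 - 121481) - 48680) + (93450 + (-385)² - 655*(-385))) - 54 = (√(1/(-142457) - 48680) + (93450 + 148225 + 252175)) - 54 = (√(-1/142457 - 48680) + 493850) - 54 = (√(-6934806761/142457) + 493850) - 54 = (I*√987911766751777/142457 + 493850) - 54 = (493850 + I*√987911766751777/142457) - 54 = 493796 + I*√987911766751777/142457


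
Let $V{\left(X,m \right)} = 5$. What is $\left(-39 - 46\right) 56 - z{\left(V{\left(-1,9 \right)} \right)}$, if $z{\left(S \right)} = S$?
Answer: $-4765$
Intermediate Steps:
$\left(-39 - 46\right) 56 - z{\left(V{\left(-1,9 \right)} \right)} = \left(-39 - 46\right) 56 - 5 = \left(-85\right) 56 - 5 = -4760 - 5 = -4765$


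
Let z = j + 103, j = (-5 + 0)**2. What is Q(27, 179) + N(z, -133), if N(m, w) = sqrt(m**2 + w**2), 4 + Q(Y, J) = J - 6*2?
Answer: 163 + sqrt(34073) ≈ 347.59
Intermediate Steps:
j = 25 (j = (-5)**2 = 25)
z = 128 (z = 25 + 103 = 128)
Q(Y, J) = -16 + J (Q(Y, J) = -4 + (J - 6*2) = -4 + (J - 12) = -4 + (-12 + J) = -16 + J)
Q(27, 179) + N(z, -133) = (-16 + 179) + sqrt(128**2 + (-133)**2) = 163 + sqrt(16384 + 17689) = 163 + sqrt(34073)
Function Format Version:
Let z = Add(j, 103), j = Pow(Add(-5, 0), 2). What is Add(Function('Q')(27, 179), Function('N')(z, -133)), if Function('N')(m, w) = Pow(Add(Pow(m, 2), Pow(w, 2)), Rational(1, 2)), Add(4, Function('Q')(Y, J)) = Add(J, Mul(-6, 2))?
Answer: Add(163, Pow(34073, Rational(1, 2))) ≈ 347.59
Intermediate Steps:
j = 25 (j = Pow(-5, 2) = 25)
z = 128 (z = Add(25, 103) = 128)
Function('Q')(Y, J) = Add(-16, J) (Function('Q')(Y, J) = Add(-4, Add(J, Mul(-6, 2))) = Add(-4, Add(J, -12)) = Add(-4, Add(-12, J)) = Add(-16, J))
Add(Function('Q')(27, 179), Function('N')(z, -133)) = Add(Add(-16, 179), Pow(Add(Pow(128, 2), Pow(-133, 2)), Rational(1, 2))) = Add(163, Pow(Add(16384, 17689), Rational(1, 2))) = Add(163, Pow(34073, Rational(1, 2)))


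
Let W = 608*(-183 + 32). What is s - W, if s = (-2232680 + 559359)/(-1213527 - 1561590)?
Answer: 254779614857/2775117 ≈ 91809.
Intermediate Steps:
s = 1673321/2775117 (s = -1673321/(-2775117) = -1673321*(-1/2775117) = 1673321/2775117 ≈ 0.60297)
W = -91808 (W = 608*(-151) = -91808)
s - W = 1673321/2775117 - 1*(-91808) = 1673321/2775117 + 91808 = 254779614857/2775117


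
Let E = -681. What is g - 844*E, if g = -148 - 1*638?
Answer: 573978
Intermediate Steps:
g = -786 (g = -148 - 638 = -786)
g - 844*E = -786 - 844*(-681) = -786 + 574764 = 573978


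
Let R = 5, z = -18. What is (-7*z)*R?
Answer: 630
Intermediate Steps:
(-7*z)*R = -7*(-18)*5 = 126*5 = 630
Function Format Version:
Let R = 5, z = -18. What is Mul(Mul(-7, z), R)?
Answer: 630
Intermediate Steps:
Mul(Mul(-7, z), R) = Mul(Mul(-7, -18), 5) = Mul(126, 5) = 630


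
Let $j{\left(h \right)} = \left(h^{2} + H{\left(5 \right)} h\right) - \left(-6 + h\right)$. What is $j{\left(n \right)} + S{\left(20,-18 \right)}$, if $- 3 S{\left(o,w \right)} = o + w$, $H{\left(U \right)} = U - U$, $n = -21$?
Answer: $\frac{1402}{3} \approx 467.33$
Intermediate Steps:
$H{\left(U \right)} = 0$
$j{\left(h \right)} = 6 + h^{2} - h$ ($j{\left(h \right)} = \left(h^{2} + 0 h\right) - \left(-6 + h\right) = \left(h^{2} + 0\right) - \left(-6 + h\right) = h^{2} - \left(-6 + h\right) = 6 + h^{2} - h$)
$S{\left(o,w \right)} = - \frac{o}{3} - \frac{w}{3}$ ($S{\left(o,w \right)} = - \frac{o + w}{3} = - \frac{o}{3} - \frac{w}{3}$)
$j{\left(n \right)} + S{\left(20,-18 \right)} = \left(6 + \left(-21\right)^{2} - -21\right) - \frac{2}{3} = \left(6 + 441 + 21\right) + \left(- \frac{20}{3} + 6\right) = 468 - \frac{2}{3} = \frac{1402}{3}$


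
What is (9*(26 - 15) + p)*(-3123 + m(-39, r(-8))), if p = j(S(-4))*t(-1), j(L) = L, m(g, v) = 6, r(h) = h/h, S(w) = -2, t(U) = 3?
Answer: -289881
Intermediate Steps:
r(h) = 1
p = -6 (p = -2*3 = -6)
(9*(26 - 15) + p)*(-3123 + m(-39, r(-8))) = (9*(26 - 15) - 6)*(-3123 + 6) = (9*11 - 6)*(-3117) = (99 - 6)*(-3117) = 93*(-3117) = -289881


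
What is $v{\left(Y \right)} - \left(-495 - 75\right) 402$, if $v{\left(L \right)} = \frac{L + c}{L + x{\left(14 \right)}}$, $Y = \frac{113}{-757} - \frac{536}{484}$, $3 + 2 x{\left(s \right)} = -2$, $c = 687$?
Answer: $\frac{157570127924}{688207} \approx 2.2896 \cdot 10^{5}$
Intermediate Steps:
$x{\left(s \right)} = - \frac{5}{2}$ ($x{\left(s \right)} = - \frac{3}{2} + \frac{1}{2} \left(-2\right) = - \frac{3}{2} - 1 = - \frac{5}{2}$)
$Y = - \frac{115111}{91597}$ ($Y = 113 \left(- \frac{1}{757}\right) - \frac{134}{121} = - \frac{113}{757} - \frac{134}{121} = - \frac{115111}{91597} \approx -1.2567$)
$v{\left(L \right)} = \frac{687 + L}{- \frac{5}{2} + L}$ ($v{\left(L \right)} = \frac{L + 687}{L - \frac{5}{2}} = \frac{687 + L}{- \frac{5}{2} + L}$)
$v{\left(Y \right)} - \left(-495 - 75\right) 402 = \frac{2 \left(687 - \frac{115111}{91597}\right)}{-5 + 2 \left(- \frac{115111}{91597}\right)} - \left(-495 - 75\right) 402 = 2 \frac{1}{-5 - \frac{230222}{91597}} \cdot \frac{62812028}{91597} - \left(-570\right) 402 = 2 \frac{1}{- \frac{688207}{91597}} \cdot \frac{62812028}{91597} - -229140 = 2 \left(- \frac{91597}{688207}\right) \frac{62812028}{91597} + 229140 = - \frac{125624056}{688207} + 229140 = \frac{157570127924}{688207}$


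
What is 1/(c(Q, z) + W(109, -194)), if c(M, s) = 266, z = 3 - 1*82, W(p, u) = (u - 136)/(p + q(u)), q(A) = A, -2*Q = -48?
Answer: 17/4588 ≈ 0.0037053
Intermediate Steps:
Q = 24 (Q = -½*(-48) = 24)
W(p, u) = (-136 + u)/(p + u) (W(p, u) = (u - 136)/(p + u) = (-136 + u)/(p + u))
z = -79 (z = 3 - 82 = -79)
1/(c(Q, z) + W(109, -194)) = 1/(266 + (-136 - 194)/(109 - 194)) = 1/(266 - 330/(-85)) = 1/(266 - 1/85*(-330)) = 1/(266 + 66/17) = 1/(4588/17) = 17/4588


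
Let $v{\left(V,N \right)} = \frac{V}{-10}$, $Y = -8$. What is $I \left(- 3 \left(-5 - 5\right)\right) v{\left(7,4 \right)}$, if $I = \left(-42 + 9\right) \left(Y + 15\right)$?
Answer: $4851$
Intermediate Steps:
$v{\left(V,N \right)} = - \frac{V}{10}$ ($v{\left(V,N \right)} = V \left(- \frac{1}{10}\right) = - \frac{V}{10}$)
$I = -231$ ($I = \left(-42 + 9\right) \left(-8 + 15\right) = \left(-33\right) 7 = -231$)
$I \left(- 3 \left(-5 - 5\right)\right) v{\left(7,4 \right)} = - 231 \left(- 3 \left(-5 - 5\right)\right) \left(\left(- \frac{1}{10}\right) 7\right) = - 231 \left(\left(-3\right) \left(-10\right)\right) \left(- \frac{7}{10}\right) = \left(-231\right) 30 \left(- \frac{7}{10}\right) = \left(-6930\right) \left(- \frac{7}{10}\right) = 4851$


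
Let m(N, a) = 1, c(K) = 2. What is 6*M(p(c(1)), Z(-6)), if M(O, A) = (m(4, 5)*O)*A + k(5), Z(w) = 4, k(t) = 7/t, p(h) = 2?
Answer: 282/5 ≈ 56.400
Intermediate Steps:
M(O, A) = 7/5 + A*O (M(O, A) = (1*O)*A + 7/5 = O*A + 7*(⅕) = A*O + 7/5 = 7/5 + A*O)
6*M(p(c(1)), Z(-6)) = 6*(7/5 + 4*2) = 6*(7/5 + 8) = 6*(47/5) = 282/5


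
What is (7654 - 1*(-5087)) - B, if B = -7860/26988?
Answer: 28655164/2249 ≈ 12741.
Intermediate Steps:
B = -655/2249 (B = -7860*1/26988 = -655/2249 ≈ -0.29124)
(7654 - 1*(-5087)) - B = (7654 - 1*(-5087)) - 1*(-655/2249) = (7654 + 5087) + 655/2249 = 12741 + 655/2249 = 28655164/2249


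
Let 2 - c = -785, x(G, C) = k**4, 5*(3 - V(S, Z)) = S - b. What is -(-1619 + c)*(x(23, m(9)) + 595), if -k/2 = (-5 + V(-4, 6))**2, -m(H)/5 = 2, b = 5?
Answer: 193375013312/390625 ≈ 4.9504e+5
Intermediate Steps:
V(S, Z) = 4 - S/5 (V(S, Z) = 3 - (S - 1*5)/5 = 3 - (S - 5)/5 = 3 - (-5 + S)/5 = 3 + (1 - S/5) = 4 - S/5)
m(H) = -10 (m(H) = -5*2 = -10)
k = -2/25 (k = -2*(-5 + (4 - 1/5*(-4)))**2 = -2*(-5 + (4 + 4/5))**2 = -2*(-5 + 24/5)**2 = -2*(-1/5)**2 = -2*1/25 = -2/25 ≈ -0.080000)
x(G, C) = 16/390625 (x(G, C) = (-2/25)**4 = 16/390625)
c = 787 (c = 2 - 1*(-785) = 2 + 785 = 787)
-(-1619 + c)*(x(23, m(9)) + 595) = -(-1619 + 787)*(16/390625 + 595) = -(-832)*232421891/390625 = -1*(-193375013312/390625) = 193375013312/390625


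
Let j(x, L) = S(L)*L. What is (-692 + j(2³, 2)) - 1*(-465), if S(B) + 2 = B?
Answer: -227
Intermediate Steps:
S(B) = -2 + B
j(x, L) = L*(-2 + L) (j(x, L) = (-2 + L)*L = L*(-2 + L))
(-692 + j(2³, 2)) - 1*(-465) = (-692 + 2*(-2 + 2)) - 1*(-465) = (-692 + 2*0) + 465 = (-692 + 0) + 465 = -692 + 465 = -227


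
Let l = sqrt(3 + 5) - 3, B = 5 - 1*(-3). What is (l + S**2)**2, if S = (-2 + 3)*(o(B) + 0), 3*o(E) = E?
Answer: 2017/81 + 148*sqrt(2)/9 ≈ 48.157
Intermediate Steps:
B = 8 (B = 5 + 3 = 8)
o(E) = E/3
S = 8/3 (S = (-2 + 3)*((1/3)*8 + 0) = 1*(8/3 + 0) = 1*(8/3) = 8/3 ≈ 2.6667)
l = -3 + 2*sqrt(2) (l = sqrt(8) - 3 = 2*sqrt(2) - 3 = -3 + 2*sqrt(2) ≈ -0.17157)
(l + S**2)**2 = ((-3 + 2*sqrt(2)) + (8/3)**2)**2 = ((-3 + 2*sqrt(2)) + 64/9)**2 = (37/9 + 2*sqrt(2))**2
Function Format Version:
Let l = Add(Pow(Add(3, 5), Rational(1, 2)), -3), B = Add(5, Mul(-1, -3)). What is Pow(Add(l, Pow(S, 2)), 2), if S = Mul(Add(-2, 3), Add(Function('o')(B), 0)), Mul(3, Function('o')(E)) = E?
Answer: Add(Rational(2017, 81), Mul(Rational(148, 9), Pow(2, Rational(1, 2)))) ≈ 48.157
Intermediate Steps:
B = 8 (B = Add(5, 3) = 8)
Function('o')(E) = Mul(Rational(1, 3), E)
S = Rational(8, 3) (S = Mul(Add(-2, 3), Add(Mul(Rational(1, 3), 8), 0)) = Mul(1, Add(Rational(8, 3), 0)) = Mul(1, Rational(8, 3)) = Rational(8, 3) ≈ 2.6667)
l = Add(-3, Mul(2, Pow(2, Rational(1, 2)))) (l = Add(Pow(8, Rational(1, 2)), -3) = Add(Mul(2, Pow(2, Rational(1, 2))), -3) = Add(-3, Mul(2, Pow(2, Rational(1, 2)))) ≈ -0.17157)
Pow(Add(l, Pow(S, 2)), 2) = Pow(Add(Add(-3, Mul(2, Pow(2, Rational(1, 2)))), Pow(Rational(8, 3), 2)), 2) = Pow(Add(Add(-3, Mul(2, Pow(2, Rational(1, 2)))), Rational(64, 9)), 2) = Pow(Add(Rational(37, 9), Mul(2, Pow(2, Rational(1, 2)))), 2)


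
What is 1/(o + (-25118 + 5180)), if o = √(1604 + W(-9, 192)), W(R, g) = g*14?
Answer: -9969/198759776 - √1073/198759776 ≈ -5.0321e-5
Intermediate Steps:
W(R, g) = 14*g
o = 2*√1073 (o = √(1604 + 14*192) = √(1604 + 2688) = √4292 = 2*√1073 ≈ 65.513)
1/(o + (-25118 + 5180)) = 1/(2*√1073 + (-25118 + 5180)) = 1/(2*√1073 - 19938) = 1/(-19938 + 2*√1073)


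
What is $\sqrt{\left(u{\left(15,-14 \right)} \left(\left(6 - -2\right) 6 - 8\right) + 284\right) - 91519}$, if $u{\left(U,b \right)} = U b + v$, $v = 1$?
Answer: $i \sqrt{99595} \approx 315.59 i$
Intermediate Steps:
$u{\left(U,b \right)} = 1 + U b$ ($u{\left(U,b \right)} = U b + 1 = 1 + U b$)
$\sqrt{\left(u{\left(15,-14 \right)} \left(\left(6 - -2\right) 6 - 8\right) + 284\right) - 91519} = \sqrt{\left(\left(1 + 15 \left(-14\right)\right) \left(\left(6 - -2\right) 6 - 8\right) + 284\right) - 91519} = \sqrt{\left(\left(1 - 210\right) \left(\left(6 + \left(-1 + 3\right)\right) 6 - 8\right) + 284\right) - 91519} = \sqrt{\left(- 209 \left(\left(6 + 2\right) 6 - 8\right) + 284\right) - 91519} = \sqrt{\left(- 209 \left(8 \cdot 6 - 8\right) + 284\right) - 91519} = \sqrt{\left(- 209 \left(48 - 8\right) + 284\right) - 91519} = \sqrt{\left(\left(-209\right) 40 + 284\right) - 91519} = \sqrt{\left(-8360 + 284\right) - 91519} = \sqrt{-8076 - 91519} = \sqrt{-99595} = i \sqrt{99595}$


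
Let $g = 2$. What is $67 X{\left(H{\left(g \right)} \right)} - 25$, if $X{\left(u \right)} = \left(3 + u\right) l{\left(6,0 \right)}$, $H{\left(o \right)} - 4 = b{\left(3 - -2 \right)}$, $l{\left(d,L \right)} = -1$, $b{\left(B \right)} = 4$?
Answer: $-762$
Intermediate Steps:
$H{\left(o \right)} = 8$ ($H{\left(o \right)} = 4 + 4 = 8$)
$X{\left(u \right)} = -3 - u$ ($X{\left(u \right)} = \left(3 + u\right) \left(-1\right) = -3 - u$)
$67 X{\left(H{\left(g \right)} \right)} - 25 = 67 \left(-3 - 8\right) - 25 = 67 \left(-11\right) - 25 = -737 - 25 = -762$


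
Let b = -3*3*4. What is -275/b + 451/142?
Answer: 27643/2556 ≈ 10.815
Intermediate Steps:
b = -36 (b = -9*4 = -36)
-275/b + 451/142 = -275/(-36) + 451/142 = -275*(-1/36) + 451*(1/142) = 275/36 + 451/142 = 27643/2556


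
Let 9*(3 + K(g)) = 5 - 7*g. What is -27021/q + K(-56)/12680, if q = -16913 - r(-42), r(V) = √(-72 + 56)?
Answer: 5225938280921/3264397864020 - 108084*I/286049585 ≈ 1.6009 - 0.00037785*I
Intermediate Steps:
r(V) = 4*I (r(V) = √(-16) = 4*I)
K(g) = -22/9 - 7*g/9 (K(g) = -3 + (5 - 7*g)/9 = -3 + (5/9 - 7*g/9) = -22/9 - 7*g/9)
q = -16913 - 4*I ≈ -16913.0 - 4.0*I
-27021/q + K(-56)/12680 = -27021*(-16913 + 4*I)/286049585 + (-22/9 - 7/9*(-56))/12680 = -27021*(-16913 + 4*I)/286049585 + (-22/9 + 392/9)*(1/12680) = -27021*(-16913 + 4*I)/286049585 + (370/9)*(1/12680) = -27021*(-16913 + 4*I)/286049585 + 37/11412 = 37/11412 - 27021*(-16913 + 4*I)/286049585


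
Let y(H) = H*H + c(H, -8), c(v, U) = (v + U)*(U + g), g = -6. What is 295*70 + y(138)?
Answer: 37874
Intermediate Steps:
c(v, U) = (-6 + U)*(U + v) (c(v, U) = (v + U)*(U - 6) = (U + v)*(-6 + U) = (-6 + U)*(U + v))
y(H) = 112 + H² - 14*H (y(H) = H*H + ((-8)² - 6*(-8) - 6*H - 8*H) = H² + (64 + 48 - 6*H - 8*H) = H² + (112 - 14*H) = 112 + H² - 14*H)
295*70 + y(138) = 295*70 + (112 + 138² - 14*138) = 20650 + (112 + 19044 - 1932) = 20650 + 17224 = 37874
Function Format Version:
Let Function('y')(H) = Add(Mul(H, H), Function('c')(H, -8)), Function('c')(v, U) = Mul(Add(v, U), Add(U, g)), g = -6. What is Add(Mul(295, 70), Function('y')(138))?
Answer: 37874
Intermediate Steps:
Function('c')(v, U) = Mul(Add(-6, U), Add(U, v)) (Function('c')(v, U) = Mul(Add(v, U), Add(U, -6)) = Mul(Add(U, v), Add(-6, U)) = Mul(Add(-6, U), Add(U, v)))
Function('y')(H) = Add(112, Pow(H, 2), Mul(-14, H)) (Function('y')(H) = Add(Mul(H, H), Add(Pow(-8, 2), Mul(-6, -8), Mul(-6, H), Mul(-8, H))) = Add(Pow(H, 2), Add(64, 48, Mul(-6, H), Mul(-8, H))) = Add(Pow(H, 2), Add(112, Mul(-14, H))) = Add(112, Pow(H, 2), Mul(-14, H)))
Add(Mul(295, 70), Function('y')(138)) = Add(Mul(295, 70), Add(112, Pow(138, 2), Mul(-14, 138))) = Add(20650, Add(112, 19044, -1932)) = Add(20650, 17224) = 37874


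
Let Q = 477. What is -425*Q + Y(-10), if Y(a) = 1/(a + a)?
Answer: -4054501/20 ≈ -2.0273e+5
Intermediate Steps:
Y(a) = 1/(2*a)
-425*Q + Y(-10) = -425*477 + (1/2)/(-10) = -202725 + (1/2)*(-1/10) = -202725 - 1/20 = -4054501/20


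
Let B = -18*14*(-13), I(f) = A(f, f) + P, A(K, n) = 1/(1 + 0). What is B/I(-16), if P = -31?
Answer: -546/5 ≈ -109.20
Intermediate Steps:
A(K, n) = 1 (A(K, n) = 1/1 = 1)
I(f) = -30 (I(f) = 1 - 31 = -30)
B = 3276 (B = -252*(-13) = 3276)
B/I(-16) = 3276/(-30) = 3276*(-1/30) = -546/5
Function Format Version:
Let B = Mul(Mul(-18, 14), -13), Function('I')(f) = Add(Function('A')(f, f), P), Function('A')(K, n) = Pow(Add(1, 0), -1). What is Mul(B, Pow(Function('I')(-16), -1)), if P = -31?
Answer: Rational(-546, 5) ≈ -109.20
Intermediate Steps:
Function('A')(K, n) = 1 (Function('A')(K, n) = Pow(1, -1) = 1)
Function('I')(f) = -30 (Function('I')(f) = Add(1, -31) = -30)
B = 3276 (B = Mul(-252, -13) = 3276)
Mul(B, Pow(Function('I')(-16), -1)) = Mul(3276, Pow(-30, -1)) = Mul(3276, Rational(-1, 30)) = Rational(-546, 5)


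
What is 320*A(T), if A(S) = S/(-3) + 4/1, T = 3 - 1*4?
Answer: 4160/3 ≈ 1386.7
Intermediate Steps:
T = -1 (T = 3 - 4 = -1)
A(S) = 4 - S/3 (A(S) = S*(-⅓) + 4*1 = -S/3 + 4 = 4 - S/3)
320*A(T) = 320*(4 - ⅓*(-1)) = 320*(4 + ⅓) = 320*(13/3) = 4160/3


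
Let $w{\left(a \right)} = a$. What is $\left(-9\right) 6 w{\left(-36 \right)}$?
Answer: $1944$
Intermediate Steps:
$\left(-9\right) 6 w{\left(-36 \right)} = \left(-9\right) 6 \left(-36\right) = \left(-54\right) \left(-36\right) = 1944$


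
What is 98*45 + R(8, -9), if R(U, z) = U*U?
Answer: 4474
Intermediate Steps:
R(U, z) = U**2
98*45 + R(8, -9) = 98*45 + 8**2 = 4410 + 64 = 4474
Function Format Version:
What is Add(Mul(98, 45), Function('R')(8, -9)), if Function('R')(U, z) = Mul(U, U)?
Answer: 4474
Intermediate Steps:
Function('R')(U, z) = Pow(U, 2)
Add(Mul(98, 45), Function('R')(8, -9)) = Add(Mul(98, 45), Pow(8, 2)) = Add(4410, 64) = 4474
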